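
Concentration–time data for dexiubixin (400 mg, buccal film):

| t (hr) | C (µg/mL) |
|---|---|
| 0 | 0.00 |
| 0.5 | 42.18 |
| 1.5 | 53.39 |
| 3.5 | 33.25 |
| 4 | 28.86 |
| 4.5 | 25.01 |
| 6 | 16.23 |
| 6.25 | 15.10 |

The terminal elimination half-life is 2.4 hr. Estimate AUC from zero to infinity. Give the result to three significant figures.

AUC = 261 µg/mL·hr

Trapezoidal AUC_0→6.25:
  [0→0.5]: (0.00+42.18)/2 × 0.5 = 10.545
  [0.5→1.5]: (42.18+53.39)/2 × 1 = 47.785
  [1.5→3.5]: (53.39+33.25)/2 × 2 = 86.64
  [3.5→4]: (33.25+28.86)/2 × 0.5 = 15.5275
  [4→4.5]: (28.86+25.01)/2 × 0.5 = 13.4675
  [4.5→6]: (25.01+16.23)/2 × 1.5 = 30.93
  [6→6.25]: (16.23+15.10)/2 × 0.25 = 3.91625
  Sum = 208.81125 µg/mL·hr
k_e = ln2 / t½ = 0.693147 / 2.4 = 0.2888 hr^-1
Extrapolated tail: C_last / k_e = 15.10 / 0.2888 = 52.285
AUC_0→∞ = 208.81125 + 52.285 = 261.09625 µg/mL·hr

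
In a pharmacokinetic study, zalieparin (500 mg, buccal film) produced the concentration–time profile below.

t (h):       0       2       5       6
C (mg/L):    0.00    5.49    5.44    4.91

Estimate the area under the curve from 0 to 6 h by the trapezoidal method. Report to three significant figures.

Trapezoidal AUC_0→6:
  [0→2]: (0.00+5.49)/2 × 2 = 5.49
  [2→5]: (5.49+5.44)/2 × 3 = 16.395
  [5→6]: (5.44+4.91)/2 × 1 = 5.175
  Sum = 27.06 mg/L·h

AUC = 27.1 mg/L·h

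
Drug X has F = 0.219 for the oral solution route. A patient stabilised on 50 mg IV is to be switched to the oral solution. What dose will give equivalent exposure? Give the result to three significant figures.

D_oral = 228 mg

For equal systemic exposure: F × D_ev = D_iv
D_ev = D_iv / F = 50 / 0.219 = 228.311 mg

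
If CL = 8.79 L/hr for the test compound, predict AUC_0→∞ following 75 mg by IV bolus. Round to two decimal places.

AUC = 8.53 mg/L·hr

AUC_0→∞ = Dose_iv / CL
        = 75 / 8.79 = 8.53242 mg/L·hr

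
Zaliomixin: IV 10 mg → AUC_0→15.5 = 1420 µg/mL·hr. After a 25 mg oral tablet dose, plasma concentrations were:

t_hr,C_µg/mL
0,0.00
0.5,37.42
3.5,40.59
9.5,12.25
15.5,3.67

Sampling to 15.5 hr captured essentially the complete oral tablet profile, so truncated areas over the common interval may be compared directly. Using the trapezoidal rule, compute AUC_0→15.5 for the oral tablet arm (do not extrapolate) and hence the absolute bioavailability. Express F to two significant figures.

F = 0.094

Trapezoidal AUC_0→15.5 (oral tablet):
  [0→0.5]: (0.00+37.42)/2 × 0.5 = 9.355
  [0.5→3.5]: (37.42+40.59)/2 × 3 = 117.015
  [3.5→9.5]: (40.59+12.25)/2 × 6 = 158.52
  [9.5→15.5]: (12.25+3.67)/2 × 6 = 47.76
  Sum = 332.65 µg/mL·hr
F = (AUC_ev/D_ev)/(AUC_iv/D_iv) = (332.65/25)/(1420/10) = 13.306/142 = 0.0937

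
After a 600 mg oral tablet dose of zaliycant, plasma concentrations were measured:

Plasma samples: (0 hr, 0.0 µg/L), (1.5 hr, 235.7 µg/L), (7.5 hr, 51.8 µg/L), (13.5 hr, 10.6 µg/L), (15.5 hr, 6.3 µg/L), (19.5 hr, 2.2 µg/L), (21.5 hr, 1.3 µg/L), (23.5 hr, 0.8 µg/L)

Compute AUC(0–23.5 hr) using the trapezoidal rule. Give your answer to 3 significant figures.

AUC = 1270 µg/L·hr

Trapezoidal AUC_0→23.5:
  [0→1.5]: (0.0+235.7)/2 × 1.5 = 176.775
  [1.5→7.5]: (235.7+51.8)/2 × 6 = 862.5
  [7.5→13.5]: (51.8+10.6)/2 × 6 = 187.2
  [13.5→15.5]: (10.6+6.3)/2 × 2 = 16.9
  [15.5→19.5]: (6.3+2.2)/2 × 4 = 17.0
  [19.5→21.5]: (2.2+1.3)/2 × 2 = 3.5
  [21.5→23.5]: (1.3+0.8)/2 × 2 = 2.1
  Sum = 1265.975 µg/L·hr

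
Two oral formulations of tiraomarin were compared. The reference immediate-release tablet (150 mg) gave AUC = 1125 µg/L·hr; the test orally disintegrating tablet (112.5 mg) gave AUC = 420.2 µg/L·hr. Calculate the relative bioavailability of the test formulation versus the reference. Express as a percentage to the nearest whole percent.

F_rel = 50%

F_rel = (AUC_test/D_test) / (AUC_ref/D_ref)
      = (420.2/112.5) / (1125/150)
      = 3.73511 / 7.5 = 0.4980 = 49.80%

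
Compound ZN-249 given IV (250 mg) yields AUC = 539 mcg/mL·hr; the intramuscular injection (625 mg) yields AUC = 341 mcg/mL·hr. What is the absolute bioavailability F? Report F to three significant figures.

F = 0.253

F = (AUC_ev / D_ev) / (AUC_iv / D_iv)
  = (341/625) / (539/250)
  = 0.5456 / 2.156 = 0.2531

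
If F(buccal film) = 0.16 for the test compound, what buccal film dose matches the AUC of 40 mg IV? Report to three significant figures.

D_buccal = 250 mg

For equal systemic exposure: F × D_ev = D_iv
D_ev = D_iv / F = 40 / 0.16 = 250 mg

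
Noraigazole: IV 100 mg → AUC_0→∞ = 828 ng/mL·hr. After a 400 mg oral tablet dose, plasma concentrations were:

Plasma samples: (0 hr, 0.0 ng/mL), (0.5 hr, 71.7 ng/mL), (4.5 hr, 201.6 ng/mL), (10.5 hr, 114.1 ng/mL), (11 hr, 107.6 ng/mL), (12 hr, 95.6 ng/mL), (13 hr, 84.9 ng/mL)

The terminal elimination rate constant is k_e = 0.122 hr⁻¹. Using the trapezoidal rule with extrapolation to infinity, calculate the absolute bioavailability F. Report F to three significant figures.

F = 0.741

Trapezoidal AUC_0→13 (oral tablet):
  [0→0.5]: (0.0+71.7)/2 × 0.5 = 17.925
  [0.5→4.5]: (71.7+201.6)/2 × 4 = 546.6
  [4.5→10.5]: (201.6+114.1)/2 × 6 = 947.1
  [10.5→11]: (114.1+107.6)/2 × 0.5 = 55.425
  [11→12]: (107.6+95.6)/2 × 1 = 101.6
  [12→13]: (95.6+84.9)/2 × 1 = 90.25
  Sum = 1758.9 ng/mL·hr
Tail: C_last/k_e = 84.9/0.122 = 695.902
AUC_0→∞ (oral tablet) = 1758.9 + 695.902 = 2454.802 ng/mL·hr
F = (AUC_ev/D_ev)/(AUC_iv/D_iv) = (2454.802/400)/(828/100) = 6.137005/8.28 = 0.7412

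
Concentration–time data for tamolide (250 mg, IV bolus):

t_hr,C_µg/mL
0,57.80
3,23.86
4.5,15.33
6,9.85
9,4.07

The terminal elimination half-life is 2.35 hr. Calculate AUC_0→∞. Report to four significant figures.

AUC = 205.4 µg/mL·hr

Trapezoidal AUC_0→9:
  [0→3]: (57.80+23.86)/2 × 3 = 122.49
  [3→4.5]: (23.86+15.33)/2 × 1.5 = 29.3925
  [4.5→6]: (15.33+9.85)/2 × 1.5 = 18.885
  [6→9]: (9.85+4.07)/2 × 3 = 20.88
  Sum = 191.6475 µg/mL·hr
k_e = ln2 / t½ = 0.693147 / 2.35 = 0.2950 hr^-1
Extrapolated tail: C_last / k_e = 4.07 / 0.295 = 13.797
AUC_0→∞ = 191.6475 + 13.797 = 205.4445 µg/mL·hr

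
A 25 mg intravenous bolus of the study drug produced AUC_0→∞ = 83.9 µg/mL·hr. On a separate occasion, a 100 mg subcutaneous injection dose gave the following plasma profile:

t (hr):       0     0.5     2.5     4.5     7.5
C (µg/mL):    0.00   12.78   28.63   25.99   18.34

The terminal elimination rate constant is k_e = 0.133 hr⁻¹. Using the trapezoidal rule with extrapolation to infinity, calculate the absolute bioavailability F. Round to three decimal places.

F = 0.905

Trapezoidal AUC_0→7.5 (subcutaneous injection):
  [0→0.5]: (0.00+12.78)/2 × 0.5 = 3.195
  [0.5→2.5]: (12.78+28.63)/2 × 2 = 41.41
  [2.5→4.5]: (28.63+25.99)/2 × 2 = 54.62
  [4.5→7.5]: (25.99+18.34)/2 × 3 = 66.495
  Sum = 165.72 µg/mL·hr
Tail: C_last/k_e = 18.34/0.133 = 137.895
AUC_0→∞ (subcutaneous injection) = 165.72 + 137.895 = 303.615 µg/mL·hr
F = (AUC_ev/D_ev)/(AUC_iv/D_iv) = (303.615/100)/(83.9/25) = 3.03615/3.356 = 0.9047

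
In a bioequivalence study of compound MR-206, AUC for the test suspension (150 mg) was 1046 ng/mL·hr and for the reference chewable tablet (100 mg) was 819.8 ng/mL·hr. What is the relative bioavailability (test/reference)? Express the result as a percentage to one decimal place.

F_rel = (AUC_test/D_test) / (AUC_ref/D_ref)
      = (1046/150) / (819.8/100)
      = 6.97333 / 8.198 = 0.8506 = 85.06%

F_rel = 85.1%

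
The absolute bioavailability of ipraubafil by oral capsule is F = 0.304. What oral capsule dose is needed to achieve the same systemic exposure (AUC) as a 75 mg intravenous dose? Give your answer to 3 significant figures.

For equal systemic exposure: F × D_ev = D_iv
D_ev = D_iv / F = 75 / 0.304 = 246.711 mg

D_oral = 247 mg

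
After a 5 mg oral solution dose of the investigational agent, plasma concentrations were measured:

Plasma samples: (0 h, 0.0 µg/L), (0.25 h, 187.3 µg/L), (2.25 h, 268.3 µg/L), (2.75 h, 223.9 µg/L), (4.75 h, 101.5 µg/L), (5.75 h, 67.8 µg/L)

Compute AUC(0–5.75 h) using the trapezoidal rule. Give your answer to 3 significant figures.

Trapezoidal AUC_0→5.75:
  [0→0.25]: (0.0+187.3)/2 × 0.25 = 23.4125
  [0.25→2.25]: (187.3+268.3)/2 × 2 = 455.6
  [2.25→2.75]: (268.3+223.9)/2 × 0.5 = 123.05
  [2.75→4.75]: (223.9+101.5)/2 × 2 = 325.4
  [4.75→5.75]: (101.5+67.8)/2 × 1 = 84.65
  Sum = 1012.1125 µg/L·h

AUC = 1010 µg/L·h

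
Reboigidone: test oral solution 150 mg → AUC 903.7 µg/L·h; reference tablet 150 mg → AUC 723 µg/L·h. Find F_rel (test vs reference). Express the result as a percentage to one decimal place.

F_rel = 125.0%

F_rel = (AUC_test/D_test) / (AUC_ref/D_ref)
      = (903.7/150) / (723/150)
      = 6.02467 / 4.82 = 1.2499 = 124.99%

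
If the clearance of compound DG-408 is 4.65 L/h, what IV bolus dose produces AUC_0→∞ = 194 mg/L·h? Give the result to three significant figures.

Dose_iv = CL × AUC_0→∞
     = 4.65 × 194 = 902.1 mg

Dose = 902 mg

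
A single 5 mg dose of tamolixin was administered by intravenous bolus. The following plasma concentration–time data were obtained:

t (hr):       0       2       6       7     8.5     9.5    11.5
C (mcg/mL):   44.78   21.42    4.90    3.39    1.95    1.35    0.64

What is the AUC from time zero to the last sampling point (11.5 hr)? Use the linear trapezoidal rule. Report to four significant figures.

Trapezoidal AUC_0→11.5:
  [0→2]: (44.78+21.42)/2 × 2 = 66.2
  [2→6]: (21.42+4.90)/2 × 4 = 52.64
  [6→7]: (4.90+3.39)/2 × 1 = 4.145
  [7→8.5]: (3.39+1.95)/2 × 1.5 = 4.005
  [8.5→9.5]: (1.95+1.35)/2 × 1 = 1.65
  [9.5→11.5]: (1.35+0.64)/2 × 2 = 1.99
  Sum = 130.63 mcg/mL·hr

AUC = 130.6 mcg/mL·hr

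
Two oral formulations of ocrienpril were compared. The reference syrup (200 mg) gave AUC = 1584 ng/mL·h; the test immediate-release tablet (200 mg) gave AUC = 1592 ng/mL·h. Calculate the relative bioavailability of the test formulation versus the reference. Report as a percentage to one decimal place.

F_rel = (AUC_test/D_test) / (AUC_ref/D_ref)
      = (1592/200) / (1584/200)
      = 7.96 / 7.92 = 1.0051 = 100.51%

F_rel = 100.5%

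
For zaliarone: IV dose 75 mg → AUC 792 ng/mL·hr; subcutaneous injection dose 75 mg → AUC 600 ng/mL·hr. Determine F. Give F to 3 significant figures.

F = 0.758

F = (AUC_ev / D_ev) / (AUC_iv / D_iv)
  = (600/75) / (792/75)
  = 8 / 10.56 = 0.7576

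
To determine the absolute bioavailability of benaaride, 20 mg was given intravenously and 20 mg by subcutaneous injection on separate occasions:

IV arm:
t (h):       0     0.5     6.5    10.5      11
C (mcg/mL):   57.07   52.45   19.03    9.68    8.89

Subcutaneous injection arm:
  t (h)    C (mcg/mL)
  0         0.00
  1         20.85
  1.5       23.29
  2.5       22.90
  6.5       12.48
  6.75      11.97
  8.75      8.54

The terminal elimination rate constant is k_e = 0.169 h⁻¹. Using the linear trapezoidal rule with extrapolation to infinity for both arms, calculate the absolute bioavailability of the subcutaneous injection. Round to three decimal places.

Trapezoidal AUC_0→11 (IV):
  [0→0.5]: (57.07+52.45)/2 × 0.5 = 27.38
  [0.5→6.5]: (52.45+19.03)/2 × 6 = 214.44
  [6.5→10.5]: (19.03+9.68)/2 × 4 = 57.42
  [10.5→11]: (9.68+8.89)/2 × 0.5 = 4.6425
  Sum = 303.8825 mcg/mL·h
IV tail: 8.89/0.169 = 52.604; AUC_iv,0→∞ = 303.8825 + 52.604 = 356.4865 mcg/mL·h
Trapezoidal AUC_0→8.75 (subcutaneous injection):
  [0→1]: (0.00+20.85)/2 × 1 = 10.425
  [1→1.5]: (20.85+23.29)/2 × 0.5 = 11.035
  [1.5→2.5]: (23.29+22.90)/2 × 1 = 23.095
  [2.5→6.5]: (22.90+12.48)/2 × 4 = 70.76
  [6.5→6.75]: (12.48+11.97)/2 × 0.25 = 3.05625
  [6.75→8.75]: (11.97+8.54)/2 × 2 = 20.51
  Sum = 138.88125 mcg/mL·h
subcutaneous injection tail: 8.54/0.169 = 50.533; AUC_ev,0→∞ = 138.88125 + 50.533 = 189.41425 mcg/mL·h
F = (AUC_ev/D_ev)/(AUC_iv/D_iv) = (189.41425/20)/(356.4865/20) = 9.4707125/17.824325 = 0.5313

F = 0.531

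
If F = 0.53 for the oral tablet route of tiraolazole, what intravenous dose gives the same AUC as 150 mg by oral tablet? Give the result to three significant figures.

D_iv = 79.5 mg

Systemic exposure from an extravascular dose = F × D_ev, so the equivalent IV dose is F × D_ev.
D_iv = F × D_ev = 0.53 × 150 = 79.5 mg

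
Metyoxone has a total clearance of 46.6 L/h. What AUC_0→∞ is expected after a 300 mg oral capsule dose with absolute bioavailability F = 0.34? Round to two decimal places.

AUC = 2.19 mg/L·h

AUC_0→∞ = F × Dose / CL
        = 0.34 × 300 / 46.6 = 2.18884 mg/L·h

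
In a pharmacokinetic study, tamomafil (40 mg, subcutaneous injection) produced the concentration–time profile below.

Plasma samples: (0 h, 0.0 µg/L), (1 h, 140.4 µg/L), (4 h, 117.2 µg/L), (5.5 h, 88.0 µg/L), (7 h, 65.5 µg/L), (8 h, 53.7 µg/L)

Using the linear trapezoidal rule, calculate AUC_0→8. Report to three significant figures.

Trapezoidal AUC_0→8:
  [0→1]: (0.0+140.4)/2 × 1 = 70.2
  [1→4]: (140.4+117.2)/2 × 3 = 386.4
  [4→5.5]: (117.2+88.0)/2 × 1.5 = 153.9
  [5.5→7]: (88.0+65.5)/2 × 1.5 = 115.125
  [7→8]: (65.5+53.7)/2 × 1 = 59.6
  Sum = 785.225 µg/L·h

AUC = 785 µg/L·h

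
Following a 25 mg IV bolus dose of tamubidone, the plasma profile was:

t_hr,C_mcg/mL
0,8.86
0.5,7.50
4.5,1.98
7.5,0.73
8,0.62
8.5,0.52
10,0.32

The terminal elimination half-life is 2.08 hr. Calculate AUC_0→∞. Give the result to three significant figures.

Trapezoidal AUC_0→10:
  [0→0.5]: (8.86+7.50)/2 × 0.5 = 4.09
  [0.5→4.5]: (7.50+1.98)/2 × 4 = 18.96
  [4.5→7.5]: (1.98+0.73)/2 × 3 = 4.065
  [7.5→8]: (0.73+0.62)/2 × 0.5 = 0.3375
  [8→8.5]: (0.62+0.52)/2 × 0.5 = 0.285
  [8.5→10]: (0.52+0.32)/2 × 1.5 = 0.63
  Sum = 28.3675 mcg/mL·hr
k_e = ln2 / t½ = 0.693147 / 2.08 = 0.3332 hr^-1
Extrapolated tail: C_last / k_e = 0.32 / 0.3332 = 0.960
AUC_0→∞ = 28.3675 + 0.960 = 29.3275 mcg/mL·hr

AUC = 29.3 mcg/mL·hr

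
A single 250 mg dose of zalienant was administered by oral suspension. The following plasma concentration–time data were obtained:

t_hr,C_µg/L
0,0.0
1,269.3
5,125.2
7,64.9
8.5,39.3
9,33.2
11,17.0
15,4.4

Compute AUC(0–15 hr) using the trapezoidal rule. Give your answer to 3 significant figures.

AUC = 1300 µg/L·hr

Trapezoidal AUC_0→15:
  [0→1]: (0.0+269.3)/2 × 1 = 134.65
  [1→5]: (269.3+125.2)/2 × 4 = 789.0
  [5→7]: (125.2+64.9)/2 × 2 = 190.1
  [7→8.5]: (64.9+39.3)/2 × 1.5 = 78.15
  [8.5→9]: (39.3+33.2)/2 × 0.5 = 18.125
  [9→11]: (33.2+17.0)/2 × 2 = 50.2
  [11→15]: (17.0+4.4)/2 × 4 = 42.8
  Sum = 1303.025 µg/L·hr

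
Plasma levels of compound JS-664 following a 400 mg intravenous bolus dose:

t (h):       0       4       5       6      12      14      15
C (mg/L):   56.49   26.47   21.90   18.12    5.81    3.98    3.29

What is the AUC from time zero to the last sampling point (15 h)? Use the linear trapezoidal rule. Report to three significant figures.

Trapezoidal AUC_0→15:
  [0→4]: (56.49+26.47)/2 × 4 = 165.92
  [4→5]: (26.47+21.90)/2 × 1 = 24.185
  [5→6]: (21.90+18.12)/2 × 1 = 20.01
  [6→12]: (18.12+5.81)/2 × 6 = 71.79
  [12→14]: (5.81+3.98)/2 × 2 = 9.79
  [14→15]: (3.98+3.29)/2 × 1 = 3.635
  Sum = 295.33 mg/L·h

AUC = 295 mg/L·h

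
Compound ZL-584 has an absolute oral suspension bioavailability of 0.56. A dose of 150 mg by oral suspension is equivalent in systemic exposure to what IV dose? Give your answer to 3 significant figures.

Systemic exposure from an extravascular dose = F × D_ev, so the equivalent IV dose is F × D_ev.
D_iv = F × D_ev = 0.56 × 150 = 84 mg

D_iv = 84.0 mg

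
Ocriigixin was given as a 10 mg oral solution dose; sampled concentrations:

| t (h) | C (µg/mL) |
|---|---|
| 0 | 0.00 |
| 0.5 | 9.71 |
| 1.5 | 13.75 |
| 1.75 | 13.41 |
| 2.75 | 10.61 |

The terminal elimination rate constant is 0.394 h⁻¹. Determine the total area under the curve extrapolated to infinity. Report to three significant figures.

AUC = 56.5 µg/mL·h

Trapezoidal AUC_0→2.75:
  [0→0.5]: (0.00+9.71)/2 × 0.5 = 2.4275
  [0.5→1.5]: (9.71+13.75)/2 × 1 = 11.73
  [1.5→1.75]: (13.75+13.41)/2 × 0.25 = 3.395
  [1.75→2.75]: (13.41+10.61)/2 × 1 = 12.01
  Sum = 29.5625 µg/mL·h
Extrapolated tail: C_last / k_e = 10.61 / 0.394 = 26.929
AUC_0→∞ = 29.5625 + 26.929 = 56.4915 µg/mL·h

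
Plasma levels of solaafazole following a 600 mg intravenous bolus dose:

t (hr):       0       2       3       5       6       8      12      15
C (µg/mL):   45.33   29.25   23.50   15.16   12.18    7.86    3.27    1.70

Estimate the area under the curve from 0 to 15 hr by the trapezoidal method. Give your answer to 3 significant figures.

AUC = 203 µg/mL·hr

Trapezoidal AUC_0→15:
  [0→2]: (45.33+29.25)/2 × 2 = 74.58
  [2→3]: (29.25+23.50)/2 × 1 = 26.375
  [3→5]: (23.50+15.16)/2 × 2 = 38.66
  [5→6]: (15.16+12.18)/2 × 1 = 13.67
  [6→8]: (12.18+7.86)/2 × 2 = 20.04
  [8→12]: (7.86+3.27)/2 × 4 = 22.26
  [12→15]: (3.27+1.70)/2 × 3 = 7.455
  Sum = 203.04 µg/mL·hr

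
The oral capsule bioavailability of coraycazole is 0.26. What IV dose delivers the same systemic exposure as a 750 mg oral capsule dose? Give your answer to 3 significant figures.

D_iv = 195 mg

Systemic exposure from an extravascular dose = F × D_ev, so the equivalent IV dose is F × D_ev.
D_iv = F × D_ev = 0.26 × 750 = 195 mg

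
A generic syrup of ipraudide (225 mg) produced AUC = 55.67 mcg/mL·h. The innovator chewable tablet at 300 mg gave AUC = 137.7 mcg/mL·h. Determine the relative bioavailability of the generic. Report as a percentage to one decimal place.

F_rel = (AUC_test/D_test) / (AUC_ref/D_ref)
      = (55.67/225) / (137.7/300)
      = 0.247422 / 0.459 = 0.5390 = 53.90%

F_rel = 53.9%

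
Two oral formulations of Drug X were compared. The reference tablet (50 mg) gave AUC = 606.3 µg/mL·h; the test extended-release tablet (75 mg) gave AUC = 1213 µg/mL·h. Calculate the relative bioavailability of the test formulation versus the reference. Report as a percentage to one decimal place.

F_rel = (AUC_test/D_test) / (AUC_ref/D_ref)
      = (1213/75) / (606.3/50)
      = 16.1733 / 12.126 = 1.3338 = 133.38%

F_rel = 133.4%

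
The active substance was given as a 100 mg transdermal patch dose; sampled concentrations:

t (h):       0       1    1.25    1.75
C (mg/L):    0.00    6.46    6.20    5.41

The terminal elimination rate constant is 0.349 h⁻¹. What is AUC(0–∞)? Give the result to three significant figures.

AUC = 23.2 mg/L·h

Trapezoidal AUC_0→1.75:
  [0→1]: (0.00+6.46)/2 × 1 = 3.23
  [1→1.25]: (6.46+6.20)/2 × 0.25 = 1.5825
  [1.25→1.75]: (6.20+5.41)/2 × 0.5 = 2.9025
  Sum = 7.715 mg/L·h
Extrapolated tail: C_last / k_e = 5.41 / 0.349 = 15.501
AUC_0→∞ = 7.715 + 15.501 = 23.216 mg/L·h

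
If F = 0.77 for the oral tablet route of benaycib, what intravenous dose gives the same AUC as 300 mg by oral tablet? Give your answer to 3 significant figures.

Systemic exposure from an extravascular dose = F × D_ev, so the equivalent IV dose is F × D_ev.
D_iv = F × D_ev = 0.77 × 300 = 231 mg

D_iv = 231 mg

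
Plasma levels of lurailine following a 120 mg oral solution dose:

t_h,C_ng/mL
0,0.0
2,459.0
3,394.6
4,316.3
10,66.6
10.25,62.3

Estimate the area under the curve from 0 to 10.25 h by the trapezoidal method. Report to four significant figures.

AUC = 2406 ng/mL·h

Trapezoidal AUC_0→10.25:
  [0→2]: (0.0+459.0)/2 × 2 = 459.0
  [2→3]: (459.0+394.6)/2 × 1 = 426.8
  [3→4]: (394.6+316.3)/2 × 1 = 355.45
  [4→10]: (316.3+66.6)/2 × 6 = 1148.7
  [10→10.25]: (66.6+62.3)/2 × 0.25 = 16.1125
  Sum = 2406.0625 ng/mL·h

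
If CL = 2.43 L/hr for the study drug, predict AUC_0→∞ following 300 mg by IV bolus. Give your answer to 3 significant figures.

AUC_0→∞ = Dose_iv / CL
        = 300 / 2.43 = 123.457 mg/L·hr

AUC = 123 mg/L·hr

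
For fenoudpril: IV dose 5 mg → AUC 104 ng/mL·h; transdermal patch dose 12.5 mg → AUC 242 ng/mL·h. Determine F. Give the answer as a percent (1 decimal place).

F = (AUC_ev / D_ev) / (AUC_iv / D_iv)
  = (242/12.5) / (104/5)
  = 19.36 / 20.8 = 0.9308
  = 93.08%

F = 93.1%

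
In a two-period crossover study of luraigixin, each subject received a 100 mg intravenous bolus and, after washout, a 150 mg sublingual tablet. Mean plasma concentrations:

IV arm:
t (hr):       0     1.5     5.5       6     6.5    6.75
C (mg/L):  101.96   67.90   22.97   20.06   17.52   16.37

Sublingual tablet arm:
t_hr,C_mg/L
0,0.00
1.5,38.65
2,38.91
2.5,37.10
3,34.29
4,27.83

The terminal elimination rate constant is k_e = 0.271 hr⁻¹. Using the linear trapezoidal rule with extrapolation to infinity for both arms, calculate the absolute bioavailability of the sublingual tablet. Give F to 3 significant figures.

Trapezoidal AUC_0→6.75 (IV):
  [0→1.5]: (101.96+67.90)/2 × 1.5 = 127.395
  [1.5→5.5]: (67.90+22.97)/2 × 4 = 181.74
  [5.5→6]: (22.97+20.06)/2 × 0.5 = 10.7575
  [6→6.5]: (20.06+17.52)/2 × 0.5 = 9.395
  [6.5→6.75]: (17.52+16.37)/2 × 0.25 = 4.23625
  Sum = 333.52375 mg/L·hr
IV tail: 16.37/0.271 = 60.406; AUC_iv,0→∞ = 333.52375 + 60.406 = 393.92975 mg/L·hr
Trapezoidal AUC_0→4 (sublingual tablet):
  [0→1.5]: (0.00+38.65)/2 × 1.5 = 28.9875
  [1.5→2]: (38.65+38.91)/2 × 0.5 = 19.39
  [2→2.5]: (38.91+37.10)/2 × 0.5 = 19.0025
  [2.5→3]: (37.10+34.29)/2 × 0.5 = 17.8475
  [3→4]: (34.29+27.83)/2 × 1 = 31.06
  Sum = 116.2875 mg/L·hr
sublingual tablet tail: 27.83/0.271 = 102.694; AUC_ev,0→∞ = 116.2875 + 102.694 = 218.9815 mg/L·hr
F = (AUC_ev/D_ev)/(AUC_iv/D_iv) = (218.9815/150)/(393.92975/100) = 1.45988/3.9392975 = 0.3706

F = 0.371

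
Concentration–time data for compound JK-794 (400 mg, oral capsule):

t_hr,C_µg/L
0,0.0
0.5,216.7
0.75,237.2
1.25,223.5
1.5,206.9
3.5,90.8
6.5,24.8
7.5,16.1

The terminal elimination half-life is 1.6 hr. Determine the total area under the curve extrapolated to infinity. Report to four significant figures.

Trapezoidal AUC_0→7.5:
  [0→0.5]: (0.0+216.7)/2 × 0.5 = 54.175
  [0.5→0.75]: (216.7+237.2)/2 × 0.25 = 56.7375
  [0.75→1.25]: (237.2+223.5)/2 × 0.5 = 115.175
  [1.25→1.5]: (223.5+206.9)/2 × 0.25 = 53.8
  [1.5→3.5]: (206.9+90.8)/2 × 2 = 297.7
  [3.5→6.5]: (90.8+24.8)/2 × 3 = 173.4
  [6.5→7.5]: (24.8+16.1)/2 × 1 = 20.45
  Sum = 771.4375 µg/L·hr
k_e = ln2 / t½ = 0.693147 / 1.6 = 0.4332 hr^-1
Extrapolated tail: C_last / k_e = 16.1 / 0.4332 = 37.165
AUC_0→∞ = 771.4375 + 37.165 = 808.6025 µg/L·hr

AUC = 808.6 µg/L·hr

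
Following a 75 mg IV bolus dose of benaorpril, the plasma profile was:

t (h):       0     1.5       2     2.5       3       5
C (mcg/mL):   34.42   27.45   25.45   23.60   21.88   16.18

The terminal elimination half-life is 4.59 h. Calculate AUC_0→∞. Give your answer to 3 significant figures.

AUC = 228 mcg/mL·h

Trapezoidal AUC_0→5:
  [0→1.5]: (34.42+27.45)/2 × 1.5 = 46.4025
  [1.5→2]: (27.45+25.45)/2 × 0.5 = 13.225
  [2→2.5]: (25.45+23.60)/2 × 0.5 = 12.2625
  [2.5→3]: (23.60+21.88)/2 × 0.5 = 11.37
  [3→5]: (21.88+16.18)/2 × 2 = 38.06
  Sum = 121.32 mcg/mL·h
k_e = ln2 / t½ = 0.693147 / 4.59 = 0.1510 h^-1
Extrapolated tail: C_last / k_e = 16.18 / 0.151 = 107.152
AUC_0→∞ = 121.32 + 107.152 = 228.472 mcg/mL·h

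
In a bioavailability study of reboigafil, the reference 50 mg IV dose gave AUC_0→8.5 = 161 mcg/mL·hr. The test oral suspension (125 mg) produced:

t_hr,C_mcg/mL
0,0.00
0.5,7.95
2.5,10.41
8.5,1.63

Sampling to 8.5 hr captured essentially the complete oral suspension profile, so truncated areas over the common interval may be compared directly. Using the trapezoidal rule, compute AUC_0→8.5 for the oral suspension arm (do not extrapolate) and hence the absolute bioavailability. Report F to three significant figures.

Trapezoidal AUC_0→8.5 (oral suspension):
  [0→0.5]: (0.00+7.95)/2 × 0.5 = 1.9875
  [0.5→2.5]: (7.95+10.41)/2 × 2 = 18.36
  [2.5→8.5]: (10.41+1.63)/2 × 6 = 36.12
  Sum = 56.4675 mcg/mL·hr
F = (AUC_ev/D_ev)/(AUC_iv/D_iv) = (56.4675/125)/(161/50) = 0.45174/3.22 = 0.1403

F = 0.140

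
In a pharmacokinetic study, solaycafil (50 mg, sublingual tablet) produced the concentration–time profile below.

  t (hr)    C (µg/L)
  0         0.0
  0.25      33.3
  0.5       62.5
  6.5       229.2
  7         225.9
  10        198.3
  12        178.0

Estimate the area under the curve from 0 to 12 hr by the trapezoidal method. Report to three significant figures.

Trapezoidal AUC_0→12:
  [0→0.25]: (0.0+33.3)/2 × 0.25 = 4.1625
  [0.25→0.5]: (33.3+62.5)/2 × 0.25 = 11.975
  [0.5→6.5]: (62.5+229.2)/2 × 6 = 875.1
  [6.5→7]: (229.2+225.9)/2 × 0.5 = 113.775
  [7→10]: (225.9+198.3)/2 × 3 = 636.3
  [10→12]: (198.3+178.0)/2 × 2 = 376.3
  Sum = 2017.6125 µg/L·hr

AUC = 2020 µg/L·hr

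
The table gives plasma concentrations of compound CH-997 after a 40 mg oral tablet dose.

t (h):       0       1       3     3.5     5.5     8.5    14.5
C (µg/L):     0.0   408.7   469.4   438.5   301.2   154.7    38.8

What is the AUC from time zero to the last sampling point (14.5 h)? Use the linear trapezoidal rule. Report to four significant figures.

Trapezoidal AUC_0→14.5:
  [0→1]: (0.0+408.7)/2 × 1 = 204.35
  [1→3]: (408.7+469.4)/2 × 2 = 878.1
  [3→3.5]: (469.4+438.5)/2 × 0.5 = 226.975
  [3.5→5.5]: (438.5+301.2)/2 × 2 = 739.7
  [5.5→8.5]: (301.2+154.7)/2 × 3 = 683.85
  [8.5→14.5]: (154.7+38.8)/2 × 6 = 580.5
  Sum = 3313.475 µg/L·h

AUC = 3313 µg/L·h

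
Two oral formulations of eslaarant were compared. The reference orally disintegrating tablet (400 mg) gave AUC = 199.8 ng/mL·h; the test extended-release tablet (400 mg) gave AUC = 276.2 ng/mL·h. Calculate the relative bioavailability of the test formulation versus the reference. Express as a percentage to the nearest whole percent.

F_rel = (AUC_test/D_test) / (AUC_ref/D_ref)
      = (276.2/400) / (199.8/400)
      = 0.6905 / 0.4995 = 1.3824 = 138.24%

F_rel = 138%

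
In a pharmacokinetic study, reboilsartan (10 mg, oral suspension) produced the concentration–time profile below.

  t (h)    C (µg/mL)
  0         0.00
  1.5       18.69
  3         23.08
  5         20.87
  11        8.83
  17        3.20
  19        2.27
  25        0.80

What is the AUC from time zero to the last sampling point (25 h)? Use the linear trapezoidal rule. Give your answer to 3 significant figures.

AUC = 229 µg/mL·h

Trapezoidal AUC_0→25:
  [0→1.5]: (0.00+18.69)/2 × 1.5 = 14.0175
  [1.5→3]: (18.69+23.08)/2 × 1.5 = 31.3275
  [3→5]: (23.08+20.87)/2 × 2 = 43.95
  [5→11]: (20.87+8.83)/2 × 6 = 89.1
  [11→17]: (8.83+3.20)/2 × 6 = 36.09
  [17→19]: (3.20+2.27)/2 × 2 = 5.47
  [19→25]: (2.27+0.80)/2 × 6 = 9.21
  Sum = 229.165 µg/mL·h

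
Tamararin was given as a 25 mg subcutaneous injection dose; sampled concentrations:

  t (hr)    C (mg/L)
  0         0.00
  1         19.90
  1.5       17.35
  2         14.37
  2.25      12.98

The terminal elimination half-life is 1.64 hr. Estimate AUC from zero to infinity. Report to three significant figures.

Trapezoidal AUC_0→2.25:
  [0→1]: (0.00+19.90)/2 × 1 = 9.95
  [1→1.5]: (19.90+17.35)/2 × 0.5 = 9.3125
  [1.5→2]: (17.35+14.37)/2 × 0.5 = 7.93
  [2→2.25]: (14.37+12.98)/2 × 0.25 = 3.41875
  Sum = 30.61125 mg/L·hr
k_e = ln2 / t½ = 0.693147 / 1.64 = 0.4227 hr^-1
Extrapolated tail: C_last / k_e = 12.98 / 0.4227 = 30.707
AUC_0→∞ = 30.61125 + 30.707 = 61.31825 mg/L·hr

AUC = 61.3 mg/L·hr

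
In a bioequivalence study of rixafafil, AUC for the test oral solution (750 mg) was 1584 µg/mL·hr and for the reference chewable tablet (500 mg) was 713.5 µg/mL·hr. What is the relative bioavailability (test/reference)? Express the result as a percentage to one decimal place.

F_rel = (AUC_test/D_test) / (AUC_ref/D_ref)
      = (1584/750) / (713.5/500)
      = 2.112 / 1.427 = 1.4800 = 148.00%

F_rel = 148.0%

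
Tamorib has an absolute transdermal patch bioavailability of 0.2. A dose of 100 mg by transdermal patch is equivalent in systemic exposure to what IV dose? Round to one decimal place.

Systemic exposure from an extravascular dose = F × D_ev, so the equivalent IV dose is F × D_ev.
D_iv = F × D_ev = 0.2 × 100 = 20 mg

D_iv = 20.0 mg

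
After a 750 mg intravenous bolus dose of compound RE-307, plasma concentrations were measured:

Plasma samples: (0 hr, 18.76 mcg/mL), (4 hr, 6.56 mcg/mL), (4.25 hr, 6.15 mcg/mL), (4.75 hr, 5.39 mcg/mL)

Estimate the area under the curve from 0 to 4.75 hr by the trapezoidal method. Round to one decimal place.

AUC = 55.1 mcg/mL·hr

Trapezoidal AUC_0→4.75:
  [0→4]: (18.76+6.56)/2 × 4 = 50.64
  [4→4.25]: (6.56+6.15)/2 × 0.25 = 1.58875
  [4.25→4.75]: (6.15+5.39)/2 × 0.5 = 2.885
  Sum = 55.11375 mcg/mL·hr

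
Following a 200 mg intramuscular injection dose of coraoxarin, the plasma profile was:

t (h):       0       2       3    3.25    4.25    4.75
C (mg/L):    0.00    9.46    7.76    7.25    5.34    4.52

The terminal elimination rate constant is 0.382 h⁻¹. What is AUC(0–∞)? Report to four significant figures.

Trapezoidal AUC_0→4.75:
  [0→2]: (0.00+9.46)/2 × 2 = 9.46
  [2→3]: (9.46+7.76)/2 × 1 = 8.61
  [3→3.25]: (7.76+7.25)/2 × 0.25 = 1.87625
  [3.25→4.25]: (7.25+5.34)/2 × 1 = 6.295
  [4.25→4.75]: (5.34+4.52)/2 × 0.5 = 2.465
  Sum = 28.70625 mg/L·h
Extrapolated tail: C_last / k_e = 4.52 / 0.382 = 11.832
AUC_0→∞ = 28.70625 + 11.832 = 40.53825 mg/L·h

AUC = 40.54 mg/L·h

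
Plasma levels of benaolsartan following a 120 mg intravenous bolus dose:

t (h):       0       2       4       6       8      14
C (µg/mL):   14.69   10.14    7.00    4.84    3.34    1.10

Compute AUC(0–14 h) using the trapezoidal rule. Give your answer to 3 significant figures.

Trapezoidal AUC_0→14:
  [0→2]: (14.69+10.14)/2 × 2 = 24.83
  [2→4]: (10.14+7.00)/2 × 2 = 17.14
  [4→6]: (7.00+4.84)/2 × 2 = 11.84
  [6→8]: (4.84+3.34)/2 × 2 = 8.18
  [8→14]: (3.34+1.10)/2 × 6 = 13.32
  Sum = 75.31 µg/mL·h

AUC = 75.3 µg/mL·h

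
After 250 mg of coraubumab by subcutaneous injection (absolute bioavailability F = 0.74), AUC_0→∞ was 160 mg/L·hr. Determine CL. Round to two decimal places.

CL = F × Dose / AUC_0→∞
   = 0.74 × 250 / 160 = 1.15625 L/hr

CL = 1.16 L/hr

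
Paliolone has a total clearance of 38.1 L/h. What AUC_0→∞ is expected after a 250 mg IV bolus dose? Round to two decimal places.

AUC = 6.56 mg/L·h

AUC_0→∞ = Dose_iv / CL
        = 250 / 38.1 = 6.56168 mg/L·h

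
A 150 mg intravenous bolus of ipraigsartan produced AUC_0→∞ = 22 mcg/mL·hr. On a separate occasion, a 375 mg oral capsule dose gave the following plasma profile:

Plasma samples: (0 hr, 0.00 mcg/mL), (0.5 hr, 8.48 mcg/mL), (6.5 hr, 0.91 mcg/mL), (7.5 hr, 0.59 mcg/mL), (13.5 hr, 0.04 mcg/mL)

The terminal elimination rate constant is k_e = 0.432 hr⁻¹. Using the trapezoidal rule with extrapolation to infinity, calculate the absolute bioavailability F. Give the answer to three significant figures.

Trapezoidal AUC_0→13.5 (oral capsule):
  [0→0.5]: (0.00+8.48)/2 × 0.5 = 2.12
  [0.5→6.5]: (8.48+0.91)/2 × 6 = 28.17
  [6.5→7.5]: (0.91+0.59)/2 × 1 = 0.75
  [7.5→13.5]: (0.59+0.04)/2 × 6 = 1.89
  Sum = 32.93 mcg/mL·hr
Tail: C_last/k_e = 0.04/0.432 = 0.093
AUC_0→∞ (oral capsule) = 32.93 + 0.093 = 33.023 mcg/mL·hr
F = (AUC_ev/D_ev)/(AUC_iv/D_iv) = (33.023/375)/(22/150) = 0.0880613/0.146667 = 0.6004

F = 0.600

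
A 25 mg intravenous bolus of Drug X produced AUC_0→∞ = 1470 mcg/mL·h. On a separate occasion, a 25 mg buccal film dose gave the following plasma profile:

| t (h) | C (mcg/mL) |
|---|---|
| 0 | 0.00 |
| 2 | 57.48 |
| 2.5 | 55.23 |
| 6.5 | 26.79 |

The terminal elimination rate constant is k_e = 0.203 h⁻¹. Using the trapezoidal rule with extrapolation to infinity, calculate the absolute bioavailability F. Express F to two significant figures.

F = 0.26

Trapezoidal AUC_0→6.5 (buccal film):
  [0→2]: (0.00+57.48)/2 × 2 = 57.48
  [2→2.5]: (57.48+55.23)/2 × 0.5 = 28.1775
  [2.5→6.5]: (55.23+26.79)/2 × 4 = 164.04
  Sum = 249.6975 mcg/mL·h
Tail: C_last/k_e = 26.79/0.203 = 131.970
AUC_0→∞ (buccal film) = 249.6975 + 131.970 = 381.6675 mcg/mL·h
F = (AUC_ev/D_ev)/(AUC_iv/D_iv) = (381.6675/25)/(1470/25) = 15.2667/58.8 = 0.2596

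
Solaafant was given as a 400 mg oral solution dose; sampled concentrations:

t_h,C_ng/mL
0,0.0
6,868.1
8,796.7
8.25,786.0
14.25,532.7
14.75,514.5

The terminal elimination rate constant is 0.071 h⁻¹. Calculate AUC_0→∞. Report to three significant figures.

AUC = 15900 ng/mL·h

Trapezoidal AUC_0→14.75:
  [0→6]: (0.0+868.1)/2 × 6 = 2604.3
  [6→8]: (868.1+796.7)/2 × 2 = 1664.8
  [8→8.25]: (796.7+786.0)/2 × 0.25 = 197.8375
  [8.25→14.25]: (786.0+532.7)/2 × 6 = 3956.1
  [14.25→14.75]: (532.7+514.5)/2 × 0.5 = 261.8
  Sum = 8684.8375 ng/mL·h
Extrapolated tail: C_last / k_e = 514.5 / 0.071 = 7246.479
AUC_0→∞ = 8684.8375 + 7246.479 = 15931.3165 ng/mL·h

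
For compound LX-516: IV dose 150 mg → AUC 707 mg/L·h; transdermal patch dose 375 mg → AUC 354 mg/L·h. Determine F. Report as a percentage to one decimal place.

F = 20.0%

F = (AUC_ev / D_ev) / (AUC_iv / D_iv)
  = (354/375) / (707/150)
  = 0.944 / 4.71333 = 0.2003
  = 20.03%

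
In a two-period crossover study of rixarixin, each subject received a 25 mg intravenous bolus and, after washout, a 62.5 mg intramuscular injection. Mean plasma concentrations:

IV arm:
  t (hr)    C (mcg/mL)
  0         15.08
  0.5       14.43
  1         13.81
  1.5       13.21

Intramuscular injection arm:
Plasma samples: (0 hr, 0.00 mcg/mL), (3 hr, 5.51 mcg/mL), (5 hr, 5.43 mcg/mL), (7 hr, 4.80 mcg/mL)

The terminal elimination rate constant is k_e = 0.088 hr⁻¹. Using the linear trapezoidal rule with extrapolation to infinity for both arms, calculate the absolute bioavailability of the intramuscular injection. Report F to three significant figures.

Trapezoidal AUC_0→1.5 (IV):
  [0→0.5]: (15.08+14.43)/2 × 0.5 = 7.3775
  [0.5→1]: (14.43+13.81)/2 × 0.5 = 7.06
  [1→1.5]: (13.81+13.21)/2 × 0.5 = 6.755
  Sum = 21.1925 mcg/mL·hr
IV tail: 13.21/0.088 = 150.114; AUC_iv,0→∞ = 21.1925 + 150.114 = 171.3065 mcg/mL·hr
Trapezoidal AUC_0→7 (intramuscular injection):
  [0→3]: (0.00+5.51)/2 × 3 = 8.265
  [3→5]: (5.51+5.43)/2 × 2 = 10.94
  [5→7]: (5.43+4.80)/2 × 2 = 10.23
  Sum = 29.435 mcg/mL·hr
intramuscular injection tail: 4.80/0.088 = 54.545; AUC_ev,0→∞ = 29.435 + 54.545 = 83.98 mcg/mL·hr
F = (AUC_ev/D_ev)/(AUC_iv/D_iv) = (83.98/62.5)/(171.3065/25) = 1.34368/6.85226 = 0.1961

F = 0.196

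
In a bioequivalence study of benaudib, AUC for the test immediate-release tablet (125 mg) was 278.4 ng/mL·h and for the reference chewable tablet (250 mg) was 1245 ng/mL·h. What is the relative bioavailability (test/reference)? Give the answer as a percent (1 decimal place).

F_rel = (AUC_test/D_test) / (AUC_ref/D_ref)
      = (278.4/125) / (1245/250)
      = 2.2272 / 4.98 = 0.4472 = 44.72%

F_rel = 44.7%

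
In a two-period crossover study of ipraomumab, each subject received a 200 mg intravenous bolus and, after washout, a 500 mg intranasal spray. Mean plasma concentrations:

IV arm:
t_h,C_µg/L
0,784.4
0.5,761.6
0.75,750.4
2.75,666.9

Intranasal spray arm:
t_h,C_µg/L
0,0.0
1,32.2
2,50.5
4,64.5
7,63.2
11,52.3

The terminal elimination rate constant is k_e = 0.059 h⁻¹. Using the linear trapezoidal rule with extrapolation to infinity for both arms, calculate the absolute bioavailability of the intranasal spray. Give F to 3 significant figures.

Trapezoidal AUC_0→2.75 (IV):
  [0→0.5]: (784.4+761.6)/2 × 0.5 = 386.5
  [0.5→0.75]: (761.6+750.4)/2 × 0.25 = 189.0
  [0.75→2.75]: (750.4+666.9)/2 × 2 = 1417.3
  Sum = 1992.8 µg/L·h
IV tail: 666.9/0.059 = 11303.390; AUC_iv,0→∞ = 1992.8 + 11303.390 = 13296.19 µg/L·h
Trapezoidal AUC_0→11 (intranasal spray):
  [0→1]: (0.0+32.2)/2 × 1 = 16.1
  [1→2]: (32.2+50.5)/2 × 1 = 41.35
  [2→4]: (50.5+64.5)/2 × 2 = 115.0
  [4→7]: (64.5+63.2)/2 × 3 = 191.55
  [7→11]: (63.2+52.3)/2 × 4 = 231.0
  Sum = 595.0 µg/L·h
intranasal spray tail: 52.3/0.059 = 886.441; AUC_ev,0→∞ = 595.0 + 886.441 = 1481.441 µg/L·h
F = (AUC_ev/D_ev)/(AUC_iv/D_iv) = (1481.441/500)/(13296.19/200) = 2.962882/66.48095 = 0.0446

F = 0.0446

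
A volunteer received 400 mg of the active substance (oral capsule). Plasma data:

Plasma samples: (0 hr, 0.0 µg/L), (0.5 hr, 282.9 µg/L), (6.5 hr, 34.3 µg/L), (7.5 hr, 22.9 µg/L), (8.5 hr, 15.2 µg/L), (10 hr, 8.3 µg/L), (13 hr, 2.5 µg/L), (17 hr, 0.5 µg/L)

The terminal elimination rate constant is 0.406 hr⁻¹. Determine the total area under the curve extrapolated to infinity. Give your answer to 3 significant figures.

AUC = 1110 µg/L·hr

Trapezoidal AUC_0→17:
  [0→0.5]: (0.0+282.9)/2 × 0.5 = 70.725
  [0.5→6.5]: (282.9+34.3)/2 × 6 = 951.6
  [6.5→7.5]: (34.3+22.9)/2 × 1 = 28.6
  [7.5→8.5]: (22.9+15.2)/2 × 1 = 19.05
  [8.5→10]: (15.2+8.3)/2 × 1.5 = 17.625
  [10→13]: (8.3+2.5)/2 × 3 = 16.2
  [13→17]: (2.5+0.5)/2 × 4 = 6.0
  Sum = 1109.8 µg/L·hr
Extrapolated tail: C_last / k_e = 0.5 / 0.406 = 1.232
AUC_0→∞ = 1109.8 + 1.232 = 1111.032 µg/L·hr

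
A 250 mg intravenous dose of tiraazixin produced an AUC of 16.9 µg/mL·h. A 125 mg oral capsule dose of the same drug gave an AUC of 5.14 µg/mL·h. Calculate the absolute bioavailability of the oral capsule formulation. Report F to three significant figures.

F = (AUC_ev / D_ev) / (AUC_iv / D_iv)
  = (5.14/125) / (16.9/250)
  = 0.04112 / 0.0676 = 0.6083

F = 0.608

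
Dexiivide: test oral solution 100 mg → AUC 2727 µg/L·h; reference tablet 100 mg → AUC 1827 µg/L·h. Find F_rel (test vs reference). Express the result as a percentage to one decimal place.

F_rel = 149.3%

F_rel = (AUC_test/D_test) / (AUC_ref/D_ref)
      = (2727/100) / (1827/100)
      = 27.27 / 18.27 = 1.4926 = 149.26%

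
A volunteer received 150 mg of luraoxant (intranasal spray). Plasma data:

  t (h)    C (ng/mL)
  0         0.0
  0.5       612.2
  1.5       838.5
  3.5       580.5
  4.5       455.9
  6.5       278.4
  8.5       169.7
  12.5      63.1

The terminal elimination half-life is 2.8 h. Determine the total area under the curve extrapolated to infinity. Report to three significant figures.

AUC = 4720 ng/mL·h

Trapezoidal AUC_0→12.5:
  [0→0.5]: (0.0+612.2)/2 × 0.5 = 153.05
  [0.5→1.5]: (612.2+838.5)/2 × 1 = 725.35
  [1.5→3.5]: (838.5+580.5)/2 × 2 = 1419.0
  [3.5→4.5]: (580.5+455.9)/2 × 1 = 518.2
  [4.5→6.5]: (455.9+278.4)/2 × 2 = 734.3
  [6.5→8.5]: (278.4+169.7)/2 × 2 = 448.1
  [8.5→12.5]: (169.7+63.1)/2 × 4 = 465.6
  Sum = 4463.6 ng/mL·h
k_e = ln2 / t½ = 0.693147 / 2.8 = 0.2476 h^-1
Extrapolated tail: C_last / k_e = 63.1 / 0.2476 = 254.847
AUC_0→∞ = 4463.6 + 254.847 = 4718.447 ng/mL·h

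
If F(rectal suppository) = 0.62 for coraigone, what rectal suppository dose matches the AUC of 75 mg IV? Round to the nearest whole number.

For equal systemic exposure: F × D_ev = D_iv
D_ev = D_iv / F = 75 / 0.62 = 120.968 mg

D_rectal = 121 mg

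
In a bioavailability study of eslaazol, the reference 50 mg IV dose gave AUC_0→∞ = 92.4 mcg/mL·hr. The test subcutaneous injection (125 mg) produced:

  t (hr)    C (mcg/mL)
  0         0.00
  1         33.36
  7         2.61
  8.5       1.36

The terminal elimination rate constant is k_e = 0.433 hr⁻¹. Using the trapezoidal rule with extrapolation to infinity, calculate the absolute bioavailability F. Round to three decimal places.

F = 0.566

Trapezoidal AUC_0→8.5 (subcutaneous injection):
  [0→1]: (0.00+33.36)/2 × 1 = 16.68
  [1→7]: (33.36+2.61)/2 × 6 = 107.91
  [7→8.5]: (2.61+1.36)/2 × 1.5 = 2.9775
  Sum = 127.5675 mcg/mL·hr
Tail: C_last/k_e = 1.36/0.433 = 3.141
AUC_0→∞ (subcutaneous injection) = 127.5675 + 3.141 = 130.7085 mcg/mL·hr
F = (AUC_ev/D_ev)/(AUC_iv/D_iv) = (130.7085/125)/(92.4/50) = 1.045668/1.848 = 0.5658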